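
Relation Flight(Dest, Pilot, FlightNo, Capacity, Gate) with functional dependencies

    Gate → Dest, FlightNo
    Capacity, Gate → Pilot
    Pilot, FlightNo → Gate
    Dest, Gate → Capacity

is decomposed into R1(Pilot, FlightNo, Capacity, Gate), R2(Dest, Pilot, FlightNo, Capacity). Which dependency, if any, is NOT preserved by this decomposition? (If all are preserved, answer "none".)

none

Gate → Dest, FlightNo: restricted closure across fragments reaches Dest, FlightNo.
Capacity, Gate → Pilot lies within R1.
Pilot, FlightNo → Gate lies within R1.
Dest, Gate → Capacity: restricted closure across fragments reaches Capacity.
Every dependency is enforceable on the fragments, so the decomposition is dependency-preserving.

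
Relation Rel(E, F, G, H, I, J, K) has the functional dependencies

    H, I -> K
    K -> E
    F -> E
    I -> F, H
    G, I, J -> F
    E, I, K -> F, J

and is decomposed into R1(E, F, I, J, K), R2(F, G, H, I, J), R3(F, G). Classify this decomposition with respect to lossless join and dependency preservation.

Lossless test (chase): Rows 1 and 2 agree on F; apply F→E and equate their E entries. Rows 1 and 3 agree on F; apply F→E and equate their E entries. Rows 1 and 2 agree on I; apply I→F, H and equate their F, H entries. Rows 1 and 2 agree on H, I; apply H, I→K and equate their K entries. Row 2 is now all distinguished symbols — the join is lossless.
Dependency preservation: H, I → K is not contained in any single fragment, but the restricted closure of its left-hand side across the fragments still reaches the right-hand side; the remaining FDs each lie inside some fragment. All dependencies are preserved.

lossless and dependency-preserving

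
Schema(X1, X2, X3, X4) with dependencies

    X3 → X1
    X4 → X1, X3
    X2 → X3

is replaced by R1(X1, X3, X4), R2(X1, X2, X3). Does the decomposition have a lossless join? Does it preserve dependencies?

Lossless test: (X1, X3)⁺ = {X1, X3}, which is a superkey of neither fragment — lossy.
Dependency preservation: every FD's attributes lie within a single fragment, so each can be enforced locally — preserved.

lossy but dependency-preserving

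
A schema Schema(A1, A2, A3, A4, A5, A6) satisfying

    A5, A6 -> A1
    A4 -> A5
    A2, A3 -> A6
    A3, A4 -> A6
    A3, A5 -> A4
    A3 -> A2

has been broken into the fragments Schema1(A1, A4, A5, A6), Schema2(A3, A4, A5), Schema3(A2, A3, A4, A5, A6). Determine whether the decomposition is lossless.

Yes

Chase test. Columns are A1, A2, A3, A4, A5, A6; row i has aⱼ where attribute j ∈ Schemai, else bᵢⱼ.
Initial tableau (one row per fragment):
  row 1: a1 b12 b13 a4 a5 a6
  row 2: b21 b22 a3 a4 a5 b26
  row 3: b31 a2 a3 a4 a5 a6
Rows 1 and 3 agree on A5, A6; apply A5, A6→A1 and equate their A1 entries.
Rows 2 and 3 agree on A3, A4; apply A3, A4→A6 and equate their A6 entries.
Rows 2 and 3 agree on A3; apply A3→A2 and equate their A2 entries.
Rows 1 and 2 agree on A5, A6; apply A5, A6→A1 and equate their A1 entries.
Row 2 is now all distinguished symbols — the join is lossless.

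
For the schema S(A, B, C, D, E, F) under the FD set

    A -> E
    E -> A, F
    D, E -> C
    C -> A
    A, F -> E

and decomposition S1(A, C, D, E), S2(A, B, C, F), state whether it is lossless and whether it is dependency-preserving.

Lossless test: (A, C)⁺ = {A, C, E, F}, which is a superkey of neither fragment — lossy.
Dependency preservation: E → A, F; A, F → E are not contained in any single fragment, but the restricted closure of each left-hand side across the fragments still reaches the right-hand side; the remaining FDs each lie inside some fragment. All dependencies are preserved.

lossy but dependency-preserving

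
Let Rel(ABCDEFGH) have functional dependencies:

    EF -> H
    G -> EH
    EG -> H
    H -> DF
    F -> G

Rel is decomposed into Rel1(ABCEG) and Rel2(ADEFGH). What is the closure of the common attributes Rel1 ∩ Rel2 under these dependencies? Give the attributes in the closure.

ADEFGH

Rel1 ∩ Rel2 = {AEG}.
G → EH applies, adding H
H → DF applies, adding DF
Closure: {ADEFGH}.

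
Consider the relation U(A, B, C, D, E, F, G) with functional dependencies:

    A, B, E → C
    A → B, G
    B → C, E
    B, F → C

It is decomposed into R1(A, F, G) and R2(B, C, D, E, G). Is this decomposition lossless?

Common attributes: R1 ∩ R2 = {G}.
No dependency enlarges {G}, so (G)⁺ = {G}.
The closure contains neither all of R1 = {A, F, G} nor all of R2 = {B, C, D, E, G}, so the common attributes are not a superkey of either fragment. The join is lossy.

No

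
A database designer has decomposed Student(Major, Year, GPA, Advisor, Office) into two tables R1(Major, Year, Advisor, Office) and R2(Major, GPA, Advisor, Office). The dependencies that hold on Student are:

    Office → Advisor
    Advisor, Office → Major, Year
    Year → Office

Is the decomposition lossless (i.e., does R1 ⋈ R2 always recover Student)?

Yes

Common attributes: R1 ∩ R2 = {Major, Advisor, Office}.
Closure of {Major, Advisor, Office}: Advisor, Office → Major, Year applies, adding Year. So (Major, Advisor, Office)⁺ = {Major, Year, Advisor, Office}.
This closure contains every attribute of R1, so R1 ∩ R2 → R1. The join is lossless.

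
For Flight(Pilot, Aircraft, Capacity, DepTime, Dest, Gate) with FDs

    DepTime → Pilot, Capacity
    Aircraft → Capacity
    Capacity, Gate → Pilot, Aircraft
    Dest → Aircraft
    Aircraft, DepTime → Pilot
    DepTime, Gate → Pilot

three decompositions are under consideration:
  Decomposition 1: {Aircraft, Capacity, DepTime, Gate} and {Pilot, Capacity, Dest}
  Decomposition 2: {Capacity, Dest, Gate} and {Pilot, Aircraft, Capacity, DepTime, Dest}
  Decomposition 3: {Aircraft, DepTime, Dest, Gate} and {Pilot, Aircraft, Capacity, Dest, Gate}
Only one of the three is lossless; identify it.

Decomposition 1: common = {Capacity}, closure = {Capacity} → lossy.
Decomposition 2: common = {Capacity, Dest}, closure = {Aircraft, Capacity, Dest} → lossy.
Decomposition 3: common = {Aircraft, Dest, Gate}, closure = {Pilot, Aircraft, Capacity, Dest, Gate} → lossless.

Decomposition 3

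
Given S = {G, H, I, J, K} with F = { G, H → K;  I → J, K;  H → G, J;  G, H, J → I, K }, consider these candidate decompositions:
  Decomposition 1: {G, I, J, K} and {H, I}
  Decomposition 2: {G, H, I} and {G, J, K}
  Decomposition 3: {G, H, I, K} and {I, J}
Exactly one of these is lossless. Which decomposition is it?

Decomposition 3

Decomposition 1: common = {I}, closure = {I, J, K} → lossy.
Decomposition 2: common = {G}, closure = {G} → lossy.
Decomposition 3: common = {I}, closure = {I, J, K} → lossless.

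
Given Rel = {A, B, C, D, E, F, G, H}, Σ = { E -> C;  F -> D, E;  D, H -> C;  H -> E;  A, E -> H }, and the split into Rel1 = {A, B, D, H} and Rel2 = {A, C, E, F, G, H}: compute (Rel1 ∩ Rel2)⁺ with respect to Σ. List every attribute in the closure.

Rel1 ∩ Rel2 = {A, H}.
H → E applies, adding E
E → C applies, adding C
Closure: {A, C, E, H}.

A, C, E, H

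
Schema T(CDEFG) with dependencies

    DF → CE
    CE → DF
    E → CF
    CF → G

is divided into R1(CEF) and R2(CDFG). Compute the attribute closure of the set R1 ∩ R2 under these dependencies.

R1 ∩ R2 = {CF}.
CF → G applies, adding G
Closure: {CFG}.

CFG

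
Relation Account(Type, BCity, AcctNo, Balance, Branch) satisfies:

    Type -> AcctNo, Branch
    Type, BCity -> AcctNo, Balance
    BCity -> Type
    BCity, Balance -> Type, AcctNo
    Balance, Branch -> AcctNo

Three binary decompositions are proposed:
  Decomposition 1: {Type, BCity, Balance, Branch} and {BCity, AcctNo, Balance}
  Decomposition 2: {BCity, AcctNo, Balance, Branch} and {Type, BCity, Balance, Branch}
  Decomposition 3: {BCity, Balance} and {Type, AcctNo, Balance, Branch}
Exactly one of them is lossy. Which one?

Decomposition 3

Decomposition 1: common = {BCity, Balance}, closure = {Type, BCity, AcctNo, Balance, Branch} → lossless.
Decomposition 2: common = {BCity, Balance, Branch}, closure = {Type, BCity, AcctNo, Balance, Branch} → lossless.
Decomposition 3: common = {Balance}, closure = {Balance} → lossy.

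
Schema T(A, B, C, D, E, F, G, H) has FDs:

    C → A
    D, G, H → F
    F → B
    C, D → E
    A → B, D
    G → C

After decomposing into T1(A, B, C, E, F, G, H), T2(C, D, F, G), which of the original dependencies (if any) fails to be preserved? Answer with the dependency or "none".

Check A → B, D: no single fragment contains all of {A, B, D}, and the restricted closure of {A} across the fragments never reaches {B, D}.
C → A is preserved.
D, G, H → F is preserved.
F → B is preserved.
C, D → E is preserved.
G → C is preserved.

A → B, D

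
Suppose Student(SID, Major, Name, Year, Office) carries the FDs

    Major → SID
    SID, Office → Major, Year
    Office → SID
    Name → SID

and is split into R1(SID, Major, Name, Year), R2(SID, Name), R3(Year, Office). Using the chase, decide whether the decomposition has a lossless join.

Chase test. Columns are SID, Major, Name, Year, Office; row i has aⱼ where attribute j ∈ Ri, else bᵢⱼ.
Initial tableau (one row per fragment):
  row 1: a1 a2 a3 a4 b15
  row 2: a1 b22 a3 b24 b25
  row 3: b31 b32 b33 a4 a5
No row becomes fully distinguished — the join is lossy.

No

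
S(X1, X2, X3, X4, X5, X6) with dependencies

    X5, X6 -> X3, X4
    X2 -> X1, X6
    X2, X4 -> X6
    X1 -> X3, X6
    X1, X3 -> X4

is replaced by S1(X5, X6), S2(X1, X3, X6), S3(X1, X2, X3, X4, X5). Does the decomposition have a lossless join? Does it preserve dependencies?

lossless but not dependency-preserving

Lossless test (chase): Rows 2 and 3 agree on X1; apply X1→X3, X6 and equate their X3, X6 entries. Rows 2 and 3 agree on X1, X3; apply X1, X3→X4 and equate their X4 entries. Rows 1 and 3 agree on X5, X6; apply X5, X6→X3, X4 and equate their X3, X4 entries. Row 3 is now all distinguished symbols — the join is lossless.
Dependency preservation: the restricted closure of {X5, X6} across the fragments never reaches {X3, X4}, so X5, X6 → X3, X4 cannot be enforced without a join — not preserved.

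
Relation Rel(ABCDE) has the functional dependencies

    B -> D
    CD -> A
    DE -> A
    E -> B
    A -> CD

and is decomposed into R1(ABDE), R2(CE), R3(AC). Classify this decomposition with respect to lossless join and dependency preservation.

Lossless test (chase): Rows 1 and 2 agree on E; apply E→B and equate their B entries. Rows 1 and 3 agree on A; apply A→CD and equate their CD entries. Rows 1 and 2 agree on B; apply B→D and equate their D entries. Rows 1 and 2 agree on CD; apply CD→A and equate their A entries. Row 1 is now all distinguished symbols — the join is lossless.
Dependency preservation: the restricted closure of {CD} across the fragments never reaches {A}, so CD → A cannot be enforced without a join — not preserved.

lossless but not dependency-preserving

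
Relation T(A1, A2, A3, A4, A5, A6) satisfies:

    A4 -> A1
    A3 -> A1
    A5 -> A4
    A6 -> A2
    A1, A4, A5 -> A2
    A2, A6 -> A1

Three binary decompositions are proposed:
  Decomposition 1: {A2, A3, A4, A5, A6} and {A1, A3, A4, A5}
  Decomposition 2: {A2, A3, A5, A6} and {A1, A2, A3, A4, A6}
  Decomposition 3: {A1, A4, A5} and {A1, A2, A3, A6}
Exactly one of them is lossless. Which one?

Decomposition 1

Decomposition 1: common = {A3, A4, A5}, closure = {A1, A2, A3, A4, A5} → lossless.
Decomposition 2: common = {A2, A3, A6}, closure = {A1, A2, A3, A6} → lossy.
Decomposition 3: common = {A1}, closure = {A1} → lossy.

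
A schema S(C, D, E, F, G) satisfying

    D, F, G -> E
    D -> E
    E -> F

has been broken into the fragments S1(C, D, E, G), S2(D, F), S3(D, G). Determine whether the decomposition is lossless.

Yes

Chase test. Columns are C, D, E, F, G; row i has aⱼ where attribute j ∈ Si, else bᵢⱼ.
Initial tableau (one row per fragment):
  row 1: a1 a2 a3 b14 a5
  row 2: b21 a2 b23 a4 b25
  row 3: b31 a2 b33 b34 a5
Rows 1 and 2 agree on D; apply D→E and equate their E entries.
Rows 1 and 3 agree on D; apply D→E and equate their E entries.
Rows 1 and 2 agree on E; apply E→F and equate their F entries.
Rows 1 and 3 agree on E; apply E→F and equate their F entries.
Row 1 is now all distinguished symbols — the join is lossless.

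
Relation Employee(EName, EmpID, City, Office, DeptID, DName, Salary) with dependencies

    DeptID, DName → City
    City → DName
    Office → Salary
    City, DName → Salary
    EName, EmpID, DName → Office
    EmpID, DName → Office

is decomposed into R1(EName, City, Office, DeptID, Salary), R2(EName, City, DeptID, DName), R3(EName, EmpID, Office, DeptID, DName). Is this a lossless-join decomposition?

Yes

Chase test. Columns are EName, EmpID, City, Office, DeptID, DName, Salary; row i has aⱼ where attribute j ∈ Ri, else bᵢⱼ.
Initial tableau (one row per fragment):
  row 1: a1 b12 a3 a4 a5 b16 a7
  row 2: a1 b22 a3 b24 a5 a6 b27
  row 3: a1 a2 b33 a4 a5 a6 b37
Rows 2 and 3 agree on DeptID, DName; apply DeptID, DName→City and equate their City entries.
Rows 1 and 2 agree on City; apply City→DName and equate their DName entries.
Rows 1 and 3 agree on Office; apply Office→Salary and equate their Salary entries.
Rows 1 and 2 agree on City, DName; apply City, DName→Salary and equate their Salary entries.
Row 3 is now all distinguished symbols — the join is lossless.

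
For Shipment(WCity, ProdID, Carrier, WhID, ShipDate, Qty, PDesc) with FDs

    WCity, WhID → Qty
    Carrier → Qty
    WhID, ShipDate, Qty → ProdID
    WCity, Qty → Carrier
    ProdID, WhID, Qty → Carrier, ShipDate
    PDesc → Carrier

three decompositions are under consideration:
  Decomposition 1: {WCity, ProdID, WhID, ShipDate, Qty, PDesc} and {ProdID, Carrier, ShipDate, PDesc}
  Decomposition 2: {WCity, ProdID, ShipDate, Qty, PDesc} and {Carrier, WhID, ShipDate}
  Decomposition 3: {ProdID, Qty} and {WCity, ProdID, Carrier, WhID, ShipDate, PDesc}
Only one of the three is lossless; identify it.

Decomposition 1: common = {ProdID, ShipDate, PDesc}, closure = {ProdID, Carrier, ShipDate, Qty, PDesc} → lossless.
Decomposition 2: common = {ShipDate}, closure = {ShipDate} → lossy.
Decomposition 3: common = {ProdID}, closure = {ProdID} → lossy.

Decomposition 1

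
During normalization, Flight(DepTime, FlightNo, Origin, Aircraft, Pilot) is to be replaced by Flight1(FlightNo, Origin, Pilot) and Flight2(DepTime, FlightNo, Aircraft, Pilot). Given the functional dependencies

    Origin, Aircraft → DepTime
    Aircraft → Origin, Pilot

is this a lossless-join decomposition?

Common attributes: Flight1 ∩ Flight2 = {FlightNo, Pilot}.
No dependency enlarges {FlightNo, Pilot}, so (FlightNo, Pilot)⁺ = {FlightNo, Pilot}.
The closure contains neither all of Flight1 = {FlightNo, Origin, Pilot} nor all of Flight2 = {DepTime, FlightNo, Aircraft, Pilot}, so the common attributes are not a superkey of either fragment. The join is lossy.

No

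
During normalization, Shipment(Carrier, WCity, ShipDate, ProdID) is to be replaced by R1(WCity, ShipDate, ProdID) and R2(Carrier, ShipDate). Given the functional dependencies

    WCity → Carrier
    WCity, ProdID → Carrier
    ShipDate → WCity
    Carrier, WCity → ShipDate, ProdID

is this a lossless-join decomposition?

Common attributes: R1 ∩ R2 = {ShipDate}.
Closure of {ShipDate}: ShipDate → WCity applies, adding WCity; WCity → Carrier applies, adding Carrier; Carrier, WCity → ShipDate, ProdID applies, adding ProdID. So (ShipDate)⁺ = {Carrier, WCity, ShipDate, ProdID}.
This closure contains every attribute of R1, so R1 ∩ R2 → R1. The join is lossless.

Yes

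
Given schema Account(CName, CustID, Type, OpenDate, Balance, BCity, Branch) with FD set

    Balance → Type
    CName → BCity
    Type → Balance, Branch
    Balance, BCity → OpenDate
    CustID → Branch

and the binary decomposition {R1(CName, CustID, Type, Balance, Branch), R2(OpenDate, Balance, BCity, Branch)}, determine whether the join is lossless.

No

Common attributes: R1 ∩ R2 = {Balance, Branch}.
Closure of {Balance, Branch}: Balance → Type applies, adding Type. So (Balance, Branch)⁺ = {Type, Balance, Branch}.
The closure contains neither all of R1 = {CName, CustID, Type, Balance, Branch} nor all of R2 = {OpenDate, Balance, BCity, Branch}, so the common attributes are not a superkey of either fragment. The join is lossy.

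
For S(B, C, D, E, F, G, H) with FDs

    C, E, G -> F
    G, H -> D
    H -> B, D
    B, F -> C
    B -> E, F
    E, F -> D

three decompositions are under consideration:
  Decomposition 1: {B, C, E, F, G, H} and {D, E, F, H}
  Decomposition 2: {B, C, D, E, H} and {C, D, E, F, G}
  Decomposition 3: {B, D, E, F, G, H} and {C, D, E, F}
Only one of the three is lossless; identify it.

Decomposition 1

Decomposition 1: common = {E, F, H}, closure = {B, C, D, E, F, H} → lossless.
Decomposition 2: common = {C, D, E}, closure = {C, D, E} → lossy.
Decomposition 3: common = {D, E, F}, closure = {D, E, F} → lossy.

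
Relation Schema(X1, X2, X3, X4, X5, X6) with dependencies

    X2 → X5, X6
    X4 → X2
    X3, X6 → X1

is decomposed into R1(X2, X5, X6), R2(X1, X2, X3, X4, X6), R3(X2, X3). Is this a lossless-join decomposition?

Yes

Chase test. Columns are X1, X2, X3, X4, X5, X6; row i has aⱼ where attribute j ∈ Ri, else bᵢⱼ.
Initial tableau (one row per fragment):
  row 1: b11 a2 b13 b14 a5 a6
  row 2: a1 a2 a3 a4 b25 a6
  row 3: b31 a2 a3 b34 b35 b36
Rows 1 and 2 agree on X2; apply X2→X5, X6 and equate their X5, X6 entries.
Rows 1 and 3 agree on X2; apply X2→X5, X6 and equate their X5, X6 entries.
Rows 2 and 3 agree on X3, X6; apply X3, X6→X1 and equate their X1 entries.
Row 2 is now all distinguished symbols — the join is lossless.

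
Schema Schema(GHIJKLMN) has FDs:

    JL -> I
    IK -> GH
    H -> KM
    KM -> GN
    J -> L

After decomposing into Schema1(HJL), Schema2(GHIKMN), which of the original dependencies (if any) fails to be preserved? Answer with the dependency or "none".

Check JL → I: no single fragment contains all of {IJL}, and the restricted closure of {JL} across the fragments never reaches {I}.
IK → GH is preserved.
H → KM is preserved.
KM → GN is preserved.
J → L is preserved.

JL -> I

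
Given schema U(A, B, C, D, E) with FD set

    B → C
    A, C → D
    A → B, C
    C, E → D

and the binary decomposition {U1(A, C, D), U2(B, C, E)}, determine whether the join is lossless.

No

Common attributes: U1 ∩ U2 = {C}.
No dependency enlarges {C}, so (C)⁺ = {C}.
The closure contains neither all of U1 = {A, C, D} nor all of U2 = {B, C, E}, so the common attributes are not a superkey of either fragment. The join is lossy.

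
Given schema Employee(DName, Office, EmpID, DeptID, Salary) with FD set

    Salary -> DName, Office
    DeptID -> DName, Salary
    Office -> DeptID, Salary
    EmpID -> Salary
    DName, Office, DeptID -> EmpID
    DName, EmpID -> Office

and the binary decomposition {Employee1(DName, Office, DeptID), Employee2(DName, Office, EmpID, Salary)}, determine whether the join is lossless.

Yes

Common attributes: Employee1 ∩ Employee2 = {DName, Office}.
Closure of {DName, Office}: Office → DeptID, Salary applies, adding DeptID, Salary; DName, Office, DeptID → EmpID applies, adding EmpID. So (DName, Office)⁺ = {DName, Office, EmpID, DeptID, Salary}.
This closure contains every attribute of Employee1, so Employee1 ∩ Employee2 → Employee1. The join is lossless.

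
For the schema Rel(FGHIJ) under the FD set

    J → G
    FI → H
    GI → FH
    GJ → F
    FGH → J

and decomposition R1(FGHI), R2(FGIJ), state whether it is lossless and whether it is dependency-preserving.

Lossless test: (FGI)⁺ = {FGHIJ}, which contains all of one fragment — lossless.
Dependency preservation: the restricted closure of {FGH} across the fragments never reaches {J}, so FGH → J cannot be enforced without a join — not preserved.

lossless but not dependency-preserving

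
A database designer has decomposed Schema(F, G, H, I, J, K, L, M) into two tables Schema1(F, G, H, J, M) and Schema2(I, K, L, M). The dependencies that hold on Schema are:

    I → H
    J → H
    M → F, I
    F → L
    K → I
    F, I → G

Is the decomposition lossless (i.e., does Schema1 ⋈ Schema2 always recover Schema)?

Common attributes: Schema1 ∩ Schema2 = {M}.
Closure of {M}: M → F, I applies, adding F, I; F → L applies, adding L; F, I → G applies, adding G; I → H applies, adding H. So (M)⁺ = {F, G, H, I, L, M}.
The closure contains neither all of Schema1 = {F, G, H, J, M} nor all of Schema2 = {I, K, L, M}, so the common attributes are not a superkey of either fragment. The join is lossy.

No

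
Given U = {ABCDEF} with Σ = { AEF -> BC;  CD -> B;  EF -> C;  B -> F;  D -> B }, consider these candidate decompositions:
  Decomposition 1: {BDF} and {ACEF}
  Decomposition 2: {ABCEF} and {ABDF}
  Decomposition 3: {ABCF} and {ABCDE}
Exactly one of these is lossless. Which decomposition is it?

Decomposition 3

Decomposition 1: common = {F}, closure = {F} → lossy.
Decomposition 2: common = {ABF}, closure = {ABF} → lossy.
Decomposition 3: common = {ABC}, closure = {ABCF} → lossless.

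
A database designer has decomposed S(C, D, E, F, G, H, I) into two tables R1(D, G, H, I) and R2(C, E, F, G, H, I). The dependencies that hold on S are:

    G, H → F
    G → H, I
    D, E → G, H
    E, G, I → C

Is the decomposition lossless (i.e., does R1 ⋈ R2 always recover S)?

No

Common attributes: R1 ∩ R2 = {G, H, I}.
Closure of {G, H, I}: G, H → F applies, adding F. So (G, H, I)⁺ = {F, G, H, I}.
The closure contains neither all of R1 = {D, G, H, I} nor all of R2 = {C, E, F, G, H, I}, so the common attributes are not a superkey of either fragment. The join is lossy.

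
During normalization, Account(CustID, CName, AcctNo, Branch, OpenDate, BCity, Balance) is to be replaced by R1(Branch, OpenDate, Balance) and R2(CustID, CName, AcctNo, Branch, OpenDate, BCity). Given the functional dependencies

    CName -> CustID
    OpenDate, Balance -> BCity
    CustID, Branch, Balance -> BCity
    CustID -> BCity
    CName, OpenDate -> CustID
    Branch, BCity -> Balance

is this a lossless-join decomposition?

Common attributes: R1 ∩ R2 = {Branch, OpenDate}.
No dependency enlarges {Branch, OpenDate}, so (Branch, OpenDate)⁺ = {Branch, OpenDate}.
The closure contains neither all of R1 = {Branch, OpenDate, Balance} nor all of R2 = {CustID, CName, AcctNo, Branch, OpenDate, BCity}, so the common attributes are not a superkey of either fragment. The join is lossy.

No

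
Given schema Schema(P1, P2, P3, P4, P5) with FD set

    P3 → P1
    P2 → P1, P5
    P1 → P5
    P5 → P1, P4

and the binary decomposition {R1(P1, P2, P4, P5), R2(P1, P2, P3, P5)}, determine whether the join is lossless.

Common attributes: R1 ∩ R2 = {P1, P2, P5}.
Closure of {P1, P2, P5}: P5 → P1, P4 applies, adding P4. So (P1, P2, P5)⁺ = {P1, P2, P4, P5}.
This closure contains every attribute of R1, so R1 ∩ R2 → R1. The join is lossless.

Yes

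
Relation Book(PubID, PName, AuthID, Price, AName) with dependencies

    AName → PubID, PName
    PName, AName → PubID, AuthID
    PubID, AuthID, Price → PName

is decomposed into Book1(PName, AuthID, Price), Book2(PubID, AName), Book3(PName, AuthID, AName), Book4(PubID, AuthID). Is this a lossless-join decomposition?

Chase test. Columns are PubID, PName, AuthID, Price, AName; row i has aⱼ where attribute j ∈ Booki, else bᵢⱼ.
Initial tableau (one row per fragment):
  row 1: b11 a2 a3 a4 b15
  row 2: a1 b22 b23 b24 a5
  row 3: b31 a2 a3 b34 a5
  row 4: a1 b42 a3 b44 b45
Rows 2 and 3 agree on AName; apply AName→PubID, PName and equate their PubID, PName entries.
Rows 2 and 3 agree on PName, AName; apply PName, AName→PubID, AuthID and equate their PubID, AuthID entries.
No row becomes fully distinguished — the join is lossy.

No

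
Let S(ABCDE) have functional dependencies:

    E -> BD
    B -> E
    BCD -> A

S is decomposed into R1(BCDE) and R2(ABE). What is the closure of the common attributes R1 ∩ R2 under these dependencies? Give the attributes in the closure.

R1 ∩ R2 = {BE}.
E → BD applies, adding D
Closure: {BDE}.

BDE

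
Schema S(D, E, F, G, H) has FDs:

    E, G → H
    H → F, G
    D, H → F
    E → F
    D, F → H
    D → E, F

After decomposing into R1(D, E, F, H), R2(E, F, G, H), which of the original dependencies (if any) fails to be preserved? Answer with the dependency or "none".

none

E, G → H lies within R2.
H → F, G lies within R2.
D, H → F lies within R1.
E → F lies within R1.
D, F → H lies within R1.
D → E, F lies within R1.
Every dependency is enforceable on the fragments, so the decomposition is dependency-preserving.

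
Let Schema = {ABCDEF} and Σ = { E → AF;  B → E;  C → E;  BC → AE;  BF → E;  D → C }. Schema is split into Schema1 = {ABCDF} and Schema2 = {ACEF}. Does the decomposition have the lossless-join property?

Yes

Common attributes: Schema1 ∩ Schema2 = {ACF}.
Closure of {ACF}: C → E applies, adding E. So (ACF)⁺ = {ACEF}.
This closure contains every attribute of Schema2, so Schema1 ∩ Schema2 → Schema2. The join is lossless.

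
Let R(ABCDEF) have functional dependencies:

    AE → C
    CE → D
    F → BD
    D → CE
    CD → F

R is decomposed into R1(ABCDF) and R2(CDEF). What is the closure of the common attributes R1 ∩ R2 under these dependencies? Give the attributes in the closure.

BCDEF

R1 ∩ R2 = {CDF}.
F → BD applies, adding B
D → CE applies, adding E
Closure: {BCDEF}.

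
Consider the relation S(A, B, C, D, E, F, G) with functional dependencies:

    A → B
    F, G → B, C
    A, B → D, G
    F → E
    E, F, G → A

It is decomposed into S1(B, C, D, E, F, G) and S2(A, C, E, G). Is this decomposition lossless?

Common attributes: S1 ∩ S2 = {C, E, G}.
No dependency enlarges {C, E, G}, so (C, E, G)⁺ = {C, E, G}.
The closure contains neither all of S1 = {B, C, D, E, F, G} nor all of S2 = {A, C, E, G}, so the common attributes are not a superkey of either fragment. The join is lossy.

No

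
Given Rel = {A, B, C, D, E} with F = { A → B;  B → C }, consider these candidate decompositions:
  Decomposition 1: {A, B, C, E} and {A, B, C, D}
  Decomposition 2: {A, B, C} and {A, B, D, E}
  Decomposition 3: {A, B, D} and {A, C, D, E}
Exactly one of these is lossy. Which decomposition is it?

Decomposition 1: common = {A, B, C}, closure = {A, B, C} → lossy.
Decomposition 2: common = {A, B}, closure = {A, B, C} → lossless.
Decomposition 3: common = {A, D}, closure = {A, B, C, D} → lossless.

Decomposition 1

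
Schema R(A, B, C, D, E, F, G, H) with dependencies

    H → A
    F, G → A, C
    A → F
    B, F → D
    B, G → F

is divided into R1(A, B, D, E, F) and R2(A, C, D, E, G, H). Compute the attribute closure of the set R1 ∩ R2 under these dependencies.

A, D, E, F

R1 ∩ R2 = {A, D, E}.
A → F applies, adding F
Closure: {A, D, E, F}.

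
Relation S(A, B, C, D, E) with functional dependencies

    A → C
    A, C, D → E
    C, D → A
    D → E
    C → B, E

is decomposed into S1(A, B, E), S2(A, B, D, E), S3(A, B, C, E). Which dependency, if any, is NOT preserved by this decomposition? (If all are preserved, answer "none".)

Check C, D → A: no single fragment contains all of {A, C, D}, and the restricted closure of {C, D} across the fragments never reaches {A}.
A → C is preserved.
A, C, D → E is preserved.
D → E is preserved.
C → B, E is preserved.

C, D → A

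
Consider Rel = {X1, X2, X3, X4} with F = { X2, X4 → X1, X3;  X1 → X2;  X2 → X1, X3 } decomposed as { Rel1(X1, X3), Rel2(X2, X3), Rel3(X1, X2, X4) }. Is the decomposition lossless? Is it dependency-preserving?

Lossless test (chase): Rows 1 and 3 agree on X1; apply X1→X2 and equate their X2 entries. Rows 1 and 2 agree on X2; apply X2→X1, X3 and equate their X1, X3 entries. Rows 1 and 3 agree on X2; apply X2→X1, X3 and equate their X1, X3 entries. Row 3 is now all distinguished symbols — the join is lossless.
Dependency preservation: X2, X4 → X1, X3; X2 → X1, X3 are not contained in any single fragment, but the restricted closure of each left-hand side across the fragments still reaches the right-hand side; the remaining FDs each lie inside some fragment. All dependencies are preserved.

lossless and dependency-preserving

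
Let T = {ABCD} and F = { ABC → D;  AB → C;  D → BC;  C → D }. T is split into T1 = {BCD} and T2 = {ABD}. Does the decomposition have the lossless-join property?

Yes

Common attributes: T1 ∩ T2 = {BD}.
Closure of {BD}: D → BC applies, adding C. So (BD)⁺ = {BCD}.
This closure contains every attribute of T1, so T1 ∩ T2 → T1. The join is lossless.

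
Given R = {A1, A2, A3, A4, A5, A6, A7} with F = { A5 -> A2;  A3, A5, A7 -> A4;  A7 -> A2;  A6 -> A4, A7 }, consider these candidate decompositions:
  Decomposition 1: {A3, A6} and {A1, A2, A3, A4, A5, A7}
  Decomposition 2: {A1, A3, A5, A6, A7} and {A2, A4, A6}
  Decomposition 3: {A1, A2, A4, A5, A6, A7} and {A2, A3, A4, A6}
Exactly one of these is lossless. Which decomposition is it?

Decomposition 1: common = {A3}, closure = {A3} → lossy.
Decomposition 2: common = {A6}, closure = {A2, A4, A6, A7} → lossless.
Decomposition 3: common = {A2, A4, A6}, closure = {A2, A4, A6, A7} → lossy.

Decomposition 2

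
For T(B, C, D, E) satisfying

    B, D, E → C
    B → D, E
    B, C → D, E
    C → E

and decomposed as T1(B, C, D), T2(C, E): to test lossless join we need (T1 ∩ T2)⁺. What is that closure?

T1 ∩ T2 = {C}.
C → E applies, adding E
Closure: {C, E}.

C, E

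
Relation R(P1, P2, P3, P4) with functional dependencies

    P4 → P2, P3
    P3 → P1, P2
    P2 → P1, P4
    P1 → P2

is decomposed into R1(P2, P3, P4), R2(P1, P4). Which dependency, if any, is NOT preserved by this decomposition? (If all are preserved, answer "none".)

none

P4 → P2, P3 lies within R1.
P3 → P1, P2: restricted closure across fragments reaches P1, P2.
P2 → P1, P4: restricted closure across fragments reaches P1, P4.
P1 → P2: restricted closure across fragments reaches P2.
Every dependency is enforceable on the fragments, so the decomposition is dependency-preserving.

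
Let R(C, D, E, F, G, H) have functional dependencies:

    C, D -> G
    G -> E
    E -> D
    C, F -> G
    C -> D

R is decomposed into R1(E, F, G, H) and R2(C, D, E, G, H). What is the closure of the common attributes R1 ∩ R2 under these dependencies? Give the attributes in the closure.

D, E, G, H

R1 ∩ R2 = {E, G, H}.
E → D applies, adding D
Closure: {D, E, G, H}.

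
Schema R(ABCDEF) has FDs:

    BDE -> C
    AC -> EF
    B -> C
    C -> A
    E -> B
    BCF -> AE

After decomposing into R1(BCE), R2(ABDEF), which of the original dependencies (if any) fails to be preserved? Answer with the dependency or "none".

BDE → C: restricted closure across fragments reaches C.
AC → EF: restricted closure across fragments reaches EF.
B → C lies within R1.
C → A: restricted closure across fragments reaches A.
E → B lies within R1.
BCF → AE: restricted closure across fragments reaches AE.
Every dependency is enforceable on the fragments, so the decomposition is dependency-preserving.

none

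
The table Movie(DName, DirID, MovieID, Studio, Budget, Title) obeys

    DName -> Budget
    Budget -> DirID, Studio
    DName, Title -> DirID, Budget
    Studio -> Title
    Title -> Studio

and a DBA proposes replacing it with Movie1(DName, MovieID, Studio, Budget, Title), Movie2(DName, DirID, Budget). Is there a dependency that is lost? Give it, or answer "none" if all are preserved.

none

DName → Budget lies within Movie1.
Budget → DirID, Studio: restricted closure across fragments reaches DirID, Studio.
DName, Title → DirID, Budget: restricted closure across fragments reaches DirID, Budget.
Studio → Title lies within Movie1.
Title → Studio lies within Movie1.
Every dependency is enforceable on the fragments, so the decomposition is dependency-preserving.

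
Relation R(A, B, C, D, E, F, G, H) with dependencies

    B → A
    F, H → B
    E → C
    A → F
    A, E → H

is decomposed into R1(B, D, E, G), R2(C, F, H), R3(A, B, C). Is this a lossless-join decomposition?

No

Chase test. Columns are A, B, C, D, E, F, G, H; row i has aⱼ where attribute j ∈ Ri, else bᵢⱼ.
Initial tableau (one row per fragment):
  row 1: b11 a2 b13 a4 a5 b16 a7 b18
  row 2: b21 b22 a3 b24 b25 a6 b27 a8
  row 3: a1 a2 a3 b34 b35 b36 b37 b38
Rows 1 and 3 agree on B; apply B→A and equate their A entries.
Rows 1 and 3 agree on A; apply A→F and equate their F entries.
No row becomes fully distinguished — the join is lossy.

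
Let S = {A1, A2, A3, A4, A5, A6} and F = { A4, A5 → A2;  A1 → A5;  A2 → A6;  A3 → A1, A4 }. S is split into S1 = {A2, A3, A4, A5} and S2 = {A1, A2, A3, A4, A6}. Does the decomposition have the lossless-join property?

Common attributes: S1 ∩ S2 = {A2, A3, A4}.
Closure of {A2, A3, A4}: A2 → A6 applies, adding A6; A3 → A1, A4 applies, adding A1; A1 → A5 applies, adding A5. So (A2, A3, A4)⁺ = {A1, A2, A3, A4, A5, A6}.
This closure contains every attribute of S1, so S1 ∩ S2 → S1. The join is lossless.

Yes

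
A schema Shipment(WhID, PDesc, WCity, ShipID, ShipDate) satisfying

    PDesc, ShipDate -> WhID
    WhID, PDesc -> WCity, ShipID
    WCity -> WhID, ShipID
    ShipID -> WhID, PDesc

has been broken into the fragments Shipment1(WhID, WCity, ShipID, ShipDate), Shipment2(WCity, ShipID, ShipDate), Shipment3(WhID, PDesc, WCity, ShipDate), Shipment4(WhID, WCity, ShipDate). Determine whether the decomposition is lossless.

Yes

Chase test. Columns are WhID, PDesc, WCity, ShipID, ShipDate; row i has aⱼ where attribute j ∈ Shipmenti, else bᵢⱼ.
Initial tableau (one row per fragment):
  row 1: a1 b12 a3 a4 a5
  row 2: b21 b22 a3 a4 a5
  row 3: a1 a2 a3 b34 a5
  row 4: a1 b42 a3 b44 a5
Rows 1 and 2 agree on WCity; apply WCity→WhID, ShipID and equate their WhID, ShipID entries.
Rows 1 and 3 agree on WCity; apply WCity→WhID, ShipID and equate their WhID, ShipID entries.
Rows 1 and 4 agree on WCity; apply WCity→WhID, ShipID and equate their WhID, ShipID entries.
Rows 1 and 2 agree on ShipID; apply ShipID→WhID, PDesc and equate their WhID, PDesc entries.
Rows 1 and 3 agree on ShipID; apply ShipID→WhID, PDesc and equate their WhID, PDesc entries.
Rows 1 and 4 agree on ShipID; apply ShipID→WhID, PDesc and equate their WhID, PDesc entries.
Row 1 is now all distinguished symbols — the join is lossless.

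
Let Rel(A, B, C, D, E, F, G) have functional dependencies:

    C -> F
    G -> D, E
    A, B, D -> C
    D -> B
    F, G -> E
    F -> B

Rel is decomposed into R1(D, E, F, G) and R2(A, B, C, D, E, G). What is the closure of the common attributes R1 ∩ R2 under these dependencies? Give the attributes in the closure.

R1 ∩ R2 = {D, E, G}.
D → B applies, adding B
Closure: {B, D, E, G}.

B, D, E, G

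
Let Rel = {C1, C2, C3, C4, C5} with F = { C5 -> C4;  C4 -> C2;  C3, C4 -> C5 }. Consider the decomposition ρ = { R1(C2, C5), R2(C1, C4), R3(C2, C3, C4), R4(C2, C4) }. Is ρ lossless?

No

Chase test. Columns are C1, C2, C3, C4, C5; row i has aⱼ where attribute j ∈ Ri, else bᵢⱼ.
Initial tableau (one row per fragment):
  row 1: b11 a2 b13 b14 a5
  row 2: a1 b22 b23 a4 b25
  row 3: b31 a2 a3 a4 b35
  row 4: b41 a2 b43 a4 b45
Rows 2 and 3 agree on C4; apply C4→C2 and equate their C2 entries.
No row becomes fully distinguished — the join is lossy.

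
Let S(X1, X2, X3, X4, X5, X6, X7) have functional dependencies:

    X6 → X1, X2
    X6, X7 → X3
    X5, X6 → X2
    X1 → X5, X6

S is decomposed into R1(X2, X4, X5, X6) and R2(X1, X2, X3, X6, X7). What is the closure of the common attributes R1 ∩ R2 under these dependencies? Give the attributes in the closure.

R1 ∩ R2 = {X2, X6}.
X6 → X1, X2 applies, adding X1
X1 → X5, X6 applies, adding X5
Closure: {X1, X2, X5, X6}.

X1, X2, X5, X6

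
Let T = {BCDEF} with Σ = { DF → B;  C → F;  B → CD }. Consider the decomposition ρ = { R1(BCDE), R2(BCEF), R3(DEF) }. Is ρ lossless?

Chase test. Columns are BCDEF; row i has aⱼ where attribute j ∈ Ri, else bᵢⱼ.
Initial tableau (one row per fragment):
  row 1: a1 a2 a3 a4 b15
  row 2: a1 a2 b23 a4 a5
  row 3: b31 b32 a3 a4 a5
Rows 1 and 2 agree on C; apply C→F and equate their F entries.
Rows 1 and 2 agree on B; apply B→CD and equate their CD entries.
Rows 1 and 3 agree on DF; apply DF→B and equate their B entries.
Rows 1 and 3 agree on B; apply B→CD and equate their CD entries.
Row 1 is now all distinguished symbols — the join is lossless.

Yes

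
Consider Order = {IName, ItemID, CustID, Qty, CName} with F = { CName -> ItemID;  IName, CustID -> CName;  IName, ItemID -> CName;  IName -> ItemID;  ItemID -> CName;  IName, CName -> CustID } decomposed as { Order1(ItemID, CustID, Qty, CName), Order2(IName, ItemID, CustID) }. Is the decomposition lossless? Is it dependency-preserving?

Lossless test: (ItemID, CustID)⁺ = {ItemID, CustID, CName}, which is a superkey of neither fragment — lossy.
Dependency preservation: IName, CustID → CName; IName, ItemID → CName; IName, CName → CustID are not contained in any single fragment, but the restricted closure of each left-hand side across the fragments still reaches the right-hand side; the remaining FDs each lie inside some fragment. All dependencies are preserved.

lossy but dependency-preserving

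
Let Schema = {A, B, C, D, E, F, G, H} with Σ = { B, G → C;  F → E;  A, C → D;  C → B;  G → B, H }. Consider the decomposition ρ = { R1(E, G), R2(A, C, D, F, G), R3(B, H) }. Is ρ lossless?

Chase test. Columns are A, B, C, D, E, F, G, H; row i has aⱼ where attribute j ∈ Ri, else bᵢⱼ.
Initial tableau (one row per fragment):
  row 1: b11 b12 b13 b14 a5 b16 a7 b18
  row 2: a1 b22 a3 a4 b25 a6 a7 b28
  row 3: b31 a2 b33 b34 b35 b36 b37 a8
Rows 1 and 2 agree on G; apply G→B, H and equate their B, H entries.
Rows 1 and 2 agree on B, G; apply B, G→C and equate their C entries.
No row becomes fully distinguished — the join is lossy.

No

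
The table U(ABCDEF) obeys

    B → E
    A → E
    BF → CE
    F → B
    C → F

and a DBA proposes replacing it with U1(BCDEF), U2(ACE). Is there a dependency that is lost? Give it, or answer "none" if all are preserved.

none

B → E lies within U1.
A → E lies within U2.
BF → CE lies within U1.
F → B lies within U1.
C → F lies within U1.
Every dependency is enforceable on the fragments, so the decomposition is dependency-preserving.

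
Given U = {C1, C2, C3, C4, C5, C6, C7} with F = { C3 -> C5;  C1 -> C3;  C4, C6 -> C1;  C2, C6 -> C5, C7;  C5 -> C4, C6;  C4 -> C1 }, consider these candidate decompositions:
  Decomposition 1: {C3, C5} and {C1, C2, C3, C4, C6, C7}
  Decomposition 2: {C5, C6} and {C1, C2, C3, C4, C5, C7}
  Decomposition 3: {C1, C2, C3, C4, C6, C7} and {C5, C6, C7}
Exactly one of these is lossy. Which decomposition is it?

Decomposition 1: common = {C3}, closure = {C1, C3, C4, C5, C6} → lossless.
Decomposition 2: common = {C5}, closure = {C1, C3, C4, C5, C6} → lossless.
Decomposition 3: common = {C6, C7}, closure = {C6, C7} → lossy.

Decomposition 3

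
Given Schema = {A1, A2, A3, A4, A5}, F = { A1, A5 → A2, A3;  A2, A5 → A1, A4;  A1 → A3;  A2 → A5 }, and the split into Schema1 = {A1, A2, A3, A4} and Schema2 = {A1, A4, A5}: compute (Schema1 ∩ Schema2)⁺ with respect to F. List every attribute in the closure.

A1, A3, A4

Schema1 ∩ Schema2 = {A1, A4}.
A1 → A3 applies, adding A3
Closure: {A1, A3, A4}.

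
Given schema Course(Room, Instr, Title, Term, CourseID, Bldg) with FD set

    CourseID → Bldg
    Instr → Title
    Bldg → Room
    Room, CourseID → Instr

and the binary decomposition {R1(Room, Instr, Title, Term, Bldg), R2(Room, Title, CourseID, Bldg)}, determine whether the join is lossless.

Common attributes: R1 ∩ R2 = {Room, Title, Bldg}.
No dependency enlarges {Room, Title, Bldg}, so (Room, Title, Bldg)⁺ = {Room, Title, Bldg}.
The closure contains neither all of R1 = {Room, Instr, Title, Term, Bldg} nor all of R2 = {Room, Title, CourseID, Bldg}, so the common attributes are not a superkey of either fragment. The join is lossy.

No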